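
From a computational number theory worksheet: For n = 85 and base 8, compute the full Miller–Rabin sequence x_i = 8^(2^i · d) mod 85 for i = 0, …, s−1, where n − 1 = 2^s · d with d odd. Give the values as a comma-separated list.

43, 64

n − 1 = 84 = 2^2 · 21, so s = 2 and d = 21.
x_0 = 8^21 mod 85 = 43.
x_1 = 43^2 mod 85 = 64.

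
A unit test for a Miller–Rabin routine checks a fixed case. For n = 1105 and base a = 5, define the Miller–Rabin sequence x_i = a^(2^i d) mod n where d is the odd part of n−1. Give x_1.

n − 1 = 1104 = 2^4 · 69, so s = 4 and d = 69.
Repeated squaring mod 1105: 5^1 ≡ 5, 5^2 ≡ 25, 5^4 ≡ 625, 5^8 ≡ 560, 5^16 ≡ 885, 5^32 ≡ 885, 5^64 ≡ 885.
69 = 64 + 4 + 1, so 5^69 ≡ 885·625·5 ≡ 915 (mod 1105).
x_0 = 915.
x_1 = 915^2 mod 1105 = 740.

740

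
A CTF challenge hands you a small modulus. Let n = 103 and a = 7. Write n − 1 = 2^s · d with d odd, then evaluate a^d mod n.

n − 1 = 102 = 2^1 · 51, so s = 1 and d = 51.
Repeated squaring mod 103: 7^1 ≡ 7, 7^2 ≡ 49, 7^4 ≡ 32, 7^8 ≡ 97, 7^16 ≡ 36, 7^32 ≡ 60.
51 = 32 + 16 + 2 + 1, so 7^51 ≡ 60·36·49·7 ≡ 1 (mod 103).

1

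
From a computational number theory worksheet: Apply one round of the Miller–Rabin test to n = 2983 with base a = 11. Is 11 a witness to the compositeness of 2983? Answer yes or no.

yes

n − 1 = 2982 = 2^1 · 1491, so s = 1 and d = 1491.
x_0 = 11^1491 mod 2983 = 2528.
x_0 ∉ {1, 2982} and s = 1, so 11 is a Miller–Rabin witness and 2983 is composite.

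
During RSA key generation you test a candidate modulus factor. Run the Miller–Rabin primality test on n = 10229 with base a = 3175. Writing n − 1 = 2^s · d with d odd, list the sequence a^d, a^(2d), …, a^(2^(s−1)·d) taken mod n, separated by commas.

n − 1 = 10228 = 2^2 · 2557, so s = 2 and d = 2557.
x_0 = 3175^2557 mod 10229 = 3370.
x_1 = 3370^2 mod 10229 = 2710.

3370, 2710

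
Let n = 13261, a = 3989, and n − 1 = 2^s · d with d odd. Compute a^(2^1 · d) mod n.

n − 1 = 13260 = 2^2 · 3315, so s = 2 and d = 3315.
Repeated squaring mod 13261: 3989^1 ≡ 3989, 3989^2 ≡ 12182, 3989^4 ≡ 10534, 3989^8 ≡ 10369, 3989^16 ≡ 9234, 3989^32 ≡ 11787, 3989^64 ≡ 11133, 3989^128 ≡ 6383, 3989^256 ≡ 4897, 3989^512 ≡ 4721, 3989^1024 ≡ 9361, 3989^2048 ≡ 12894.
3315 = 2048 + 1024 + 128 + 64 + 32 + 16 + 2 + 1, so 3989^3315 ≡ 12894·9361·6383·11133·11787·9234·12182·3989 ≡ 4685 (mod 13261).
x_0 = 4685.
x_1 = 4685^2 mod 13261 = 2270.

2270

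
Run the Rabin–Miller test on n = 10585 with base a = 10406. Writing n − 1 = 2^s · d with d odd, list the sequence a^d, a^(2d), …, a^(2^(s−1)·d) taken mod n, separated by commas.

3336, 4061, 291

n − 1 = 10584 = 2^3 · 1323, so s = 3 and d = 1323.
x_0 = 10406^1323 mod 10585 = 3336.
x_1 = 3336^2 mod 10585 = 4061.
x_2 = 4061^2 mod 10585 = 291.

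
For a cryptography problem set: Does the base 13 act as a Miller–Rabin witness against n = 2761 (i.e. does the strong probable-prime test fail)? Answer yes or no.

yes

n − 1 = 2760 = 2^3 · 345, so s = 3 and d = 345.
x_0 = 13^345 mod 2761 = 571.
x_0 is neither 1 nor 2760, so continue squaring.
x_1 = 571^2 mod 2761 = 243.
x_2 = 243^2 mod 2761 = 1068.
Reached i = s−1 = 2 without hitting −1: 13 is a Miller–Rabin witness and 2761 is composite.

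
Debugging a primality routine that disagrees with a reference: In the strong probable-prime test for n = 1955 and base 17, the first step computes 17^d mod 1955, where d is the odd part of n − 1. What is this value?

697

n − 1 = 1954 = 2^1 · 977, so s = 1 and d = 977.
Repeated squaring mod 1955: 17^1 ≡ 17, 17^2 ≡ 289, 17^4 ≡ 1411, 17^8 ≡ 731, 17^16 ≡ 646, 17^32 ≡ 901, 17^64 ≡ 476, 17^128 ≡ 1751, 17^256 ≡ 561, 17^512 ≡ 1921.
977 = 512 + 256 + 128 + 64 + 16 + 1, so 17^977 ≡ 1921·561·1751·476·646·17 ≡ 697 (mod 1955).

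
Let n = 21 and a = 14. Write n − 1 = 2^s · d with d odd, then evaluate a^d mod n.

n − 1 = 20 = 2^2 · 5, so s = 2 and d = 5.
14^5 mod 21 = 14.

14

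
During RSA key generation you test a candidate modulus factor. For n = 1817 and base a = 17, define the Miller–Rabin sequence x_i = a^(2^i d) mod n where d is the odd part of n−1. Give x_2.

196

n − 1 = 1816 = 2^3 · 227, so s = 3 and d = 227.
x_0 = 17^227 mod 1817 = 802.
x_1 = 802^2 mod 1817 = 1803.
x_2 = 1803^2 mod 1817 = 196.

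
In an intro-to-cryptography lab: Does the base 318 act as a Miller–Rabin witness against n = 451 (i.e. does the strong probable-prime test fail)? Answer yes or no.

n − 1 = 450 = 2^1 · 225, so s = 1 and d = 225.
x_0 = 318^225 mod 451 = 450.
x_0 = 450 ≡ −1, so 318 is not a witness.

no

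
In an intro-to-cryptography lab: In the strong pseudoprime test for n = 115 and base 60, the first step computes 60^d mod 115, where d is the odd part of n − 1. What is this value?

80

n − 1 = 114 = 2^1 · 57, so s = 1 and d = 57.
60^57 mod 115 = 80.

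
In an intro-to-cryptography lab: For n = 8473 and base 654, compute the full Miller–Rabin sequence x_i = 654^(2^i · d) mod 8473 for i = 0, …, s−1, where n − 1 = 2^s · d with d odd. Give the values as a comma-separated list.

2913, 4096, 676

n − 1 = 8472 = 2^3 · 1059, so s = 3 and d = 1059.
x_0 = 654^1059 mod 8473 = 2913.
x_1 = 2913^2 mod 8473 = 4096.
x_2 = 4096^2 mod 8473 = 676.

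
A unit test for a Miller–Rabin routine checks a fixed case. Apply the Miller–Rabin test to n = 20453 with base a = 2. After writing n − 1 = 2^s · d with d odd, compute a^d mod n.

19089

n − 1 = 20452 = 2^2 · 5113, so s = 2 and d = 5113.
2^5113 mod 20453 = 19089.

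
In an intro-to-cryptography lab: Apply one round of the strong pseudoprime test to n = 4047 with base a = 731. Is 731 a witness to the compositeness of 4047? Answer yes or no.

n − 1 = 4046 = 2^1 · 2023, so s = 1 and d = 2023.
x_0 = 731^2023 mod 4047 = 2531.
x_0 ∉ {1, 4046} and s = 1, so 731 is a Miller–Rabin witness and 4047 is composite.

yes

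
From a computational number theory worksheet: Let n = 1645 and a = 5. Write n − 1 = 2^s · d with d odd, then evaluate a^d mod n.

n − 1 = 1644 = 2^2 · 411, so s = 2 and d = 411.
5^411 mod 1645 = 1595.

1595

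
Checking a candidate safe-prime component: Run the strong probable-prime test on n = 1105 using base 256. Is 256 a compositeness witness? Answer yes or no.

n − 1 = 1104 = 2^4 · 69, so s = 4 and d = 69.
x_0 = 256^69 mod 1105 = 1.
x_0 = 1, so 256 is not a witness.

no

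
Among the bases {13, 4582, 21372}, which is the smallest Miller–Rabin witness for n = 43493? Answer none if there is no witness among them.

13

n − 1 = 43492 = 2^2 · 10873, so s = 2 and d = 10873.
Base 13: x_0 = 13^10873 mod 43493 = 11481. x_0 is neither 1 nor 43492, so continue squaring. x_1 = 11481^2 mod 43493 = 29571. Reached i = s−1 = 1 without hitting −1: 13 is a Miller–Rabin witness and 43493 is composite.
Base 4582: x_0 = 4582^10873 mod 43493 = 35923. x_0 is neither 1 nor 43492, so continue squaring. x_1 = 35923^2 mod 43493 = 24619. Reached i = s−1 = 1 without hitting −1: 4582 is a Miller–Rabin witness and 43493 is composite.
Base 21372: x_0 = 21372^10873 mod 43493 = 22951. x_0 is neither 1 nor 43492, so continue squaring. x_1 = 22951^2 mod 43493 = 4678. Reached i = s−1 = 1 without hitting −1: 21372 is a Miller–Rabin witness and 43493 is composite.
The smallest witness among the given bases is 13.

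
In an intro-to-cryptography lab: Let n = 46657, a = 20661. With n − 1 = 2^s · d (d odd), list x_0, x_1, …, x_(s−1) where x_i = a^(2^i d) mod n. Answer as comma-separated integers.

40546, 18721, 35114, 35114, 35114, 35114

n − 1 = 46656 = 2^6 · 729, so s = 6 and d = 729.
x_0 = 20661^729 mod 46657 = 40546.
x_1 = 40546^2 mod 46657 = 18721.
x_2 = 18721^2 mod 46657 = 35114.
x_3 = 35114^2 mod 46657 = 35114.
x_4 = 35114^2 mod 46657 = 35114.
x_5 = 35114^2 mod 46657 = 35114.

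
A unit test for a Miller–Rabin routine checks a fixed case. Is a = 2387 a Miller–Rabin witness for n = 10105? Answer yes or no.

yes

n − 1 = 10104 = 2^3 · 1263, so s = 3 and d = 1263.
x_0 = 2387^1263 mod 10105 = 3768.
x_0 is neither 1 nor 10104, so continue squaring.
x_1 = 3768^2 mod 10105 = 299.
x_2 = 299^2 mod 10105 = 8561.
Reached i = s−1 = 2 without hitting −1: 2387 is a Miller–Rabin witness and 10105 is composite.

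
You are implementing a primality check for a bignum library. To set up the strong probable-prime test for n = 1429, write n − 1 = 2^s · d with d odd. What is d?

Halving: 1428 → 714 → 357; 357 is odd.
So 1428 = 2^2 · 357.

357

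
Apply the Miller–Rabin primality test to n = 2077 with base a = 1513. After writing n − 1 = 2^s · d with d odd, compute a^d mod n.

466

n − 1 = 2076 = 2^2 · 519, so s = 2 and d = 519.
Repeated squaring mod 2077: 1513^1 ≡ 1513, 1513^2 ≡ 315, 1513^4 ≡ 1606, 1513^8 ≡ 1679, 1513^16 ≡ 552, 1513^32 ≡ 1462, 1513^64 ≡ 211, 1513^128 ≡ 904, 1513^256 ≡ 955, 1513^512 ≡ 222.
519 = 512 + 4 + 2 + 1, so 1513^519 ≡ 222·1606·315·1513 ≡ 466 (mod 2077).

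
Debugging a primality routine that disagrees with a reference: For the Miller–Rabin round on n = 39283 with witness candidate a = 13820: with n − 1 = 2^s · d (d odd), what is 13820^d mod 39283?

n − 1 = 39282 = 2^1 · 19641, so s = 1 and d = 19641.
Repeated squaring mod 39283: 13820^1 ≡ 13820, 13820^2 ≡ 37737, 13820^4 ≡ 33136, 13820^8 ≡ 34646, 13820^16 ≡ 13968, 13820^32 ≡ 25646, 13820^64 ≡ 2047, 13820^128 ≡ 26211, 13820^256 ≡ 35417, 13820^512 ≡ 18416, 13820^1024 ≡ 18917, 13820^2048 ≡ 24042, 13820^4096 ≡ 7702, 13820^8192 ≡ 3474, 13820^16384 ≡ 8795.
19641 = 16384 + 2048 + 1024 + 128 + 32 + 16 + 8 + 1, so 13820^19641 ≡ 8795·24042·18917·26211·25646·13968·34646·13820 ≡ 32575 (mod 39283).

32575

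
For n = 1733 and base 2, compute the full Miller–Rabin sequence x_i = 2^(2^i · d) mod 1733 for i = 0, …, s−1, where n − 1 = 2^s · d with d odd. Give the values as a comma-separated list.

n − 1 = 1732 = 2^2 · 433, so s = 2 and d = 433.
x_0 = 2^433 mod 1733 = 1323.
x_1 = 1323^2 mod 1733 = 1732.

1323, 1732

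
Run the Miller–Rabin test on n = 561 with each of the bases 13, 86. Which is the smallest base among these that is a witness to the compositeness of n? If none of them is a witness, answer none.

n − 1 = 560 = 2^4 · 35, so s = 4 and d = 35.
Base 13: x_0 = 13^35 mod 561 = 208. x_0 is neither 1 nor 560, so continue squaring. x_1 = 208^2 mod 561 = 67. x_2 = 67^2 mod 561 = 1. x_2 = 1 but x_1 ≠ ±1, a nontrivial square root of 1 — 13 is a witness and 561 is composite.
Base 86: x_0 = 86^35 mod 561 = 188. x_0 is neither 1 nor 560, so continue squaring. x_1 = 188^2 mod 561 = 1. x_1 = 1 but x_0 ≠ ±1, a nontrivial square root of 1 — 86 is a witness and 561 is composite.
The smallest witness among the given bases is 13.

13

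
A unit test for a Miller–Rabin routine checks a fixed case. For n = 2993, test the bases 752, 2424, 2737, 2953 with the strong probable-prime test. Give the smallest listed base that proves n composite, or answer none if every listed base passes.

n − 1 = 2992 = 2^4 · 187, so s = 4 and d = 187.
Base 752: x_0 = 752^187 mod 2993 = 1596. x_0 is neither 1 nor 2992, so continue squaring. x_1 = 1596^2 mod 2993 = 173. x_2 = 173^2 mod 2993 = 2992. x_2 ≡ −1, so 752 is not a witness.
Base 2424: x_0 = 2424^187 mod 2993 = 1578. x_0 is neither 1 nor 2992, so continue squaring. x_1 = 1578^2 mod 2993 = 2901. x_2 = 2901^2 mod 2993 = 2478. x_3 = 2478^2 mod 2993 = 1841. Reached i = s−1 = 3 without hitting −1: 2424 is a Miller–Rabin witness and 2993 is composite.
Base 2737: x_0 = 2737^187 mod 2993 = 2770. x_0 is neither 1 nor 2992, so continue squaring. x_1 = 2770^2 mod 2993 = 1841. x_2 = 1841^2 mod 2993 = 1205. x_3 = 1205^2 mod 2993 = 420. Reached i = s−1 = 3 without hitting −1: 2737 is a Miller–Rabin witness and 2993 is composite.
Base 2953: x_0 = 2953^187 mod 2993 = 2748. x_0 is neither 1 nor 2992, so continue squaring. x_1 = 2748^2 mod 2993 = 165. x_2 = 165^2 mod 2993 = 288. x_3 = 288^2 mod 2993 = 2133. Reached i = s−1 = 3 without hitting −1: 2953 is a Miller–Rabin witness and 2993 is composite.
The smallest witness among the given bases is 2424.

2424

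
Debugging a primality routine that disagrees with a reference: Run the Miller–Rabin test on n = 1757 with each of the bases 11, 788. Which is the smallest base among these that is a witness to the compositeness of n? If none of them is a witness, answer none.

n − 1 = 1756 = 2^2 · 439, so s = 2 and d = 439.
Base 11: x_0 = 11^439 mod 1757 = 963. x_0 is neither 1 nor 1756, so continue squaring. x_1 = 963^2 mod 1757 = 1430. Reached i = s−1 = 1 without hitting −1: 11 is a Miller–Rabin witness and 1757 is composite.
Base 788: x_0 = 788^439 mod 1757 = 74. x_0 is neither 1 nor 1756, so continue squaring. x_1 = 74^2 mod 1757 = 205. Reached i = s−1 = 1 without hitting −1: 788 is a Miller–Rabin witness and 1757 is composite.
The smallest witness among the given bases is 11.

11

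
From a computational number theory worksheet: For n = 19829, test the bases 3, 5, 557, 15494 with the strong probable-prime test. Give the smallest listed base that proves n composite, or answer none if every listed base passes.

n − 1 = 19828 = 2^2 · 4957, so s = 2 and d = 4957.
Base 3: x_0 = 3^4957 mod 19829 = 11611. x_0 is neither 1 nor 19828, so continue squaring. x_1 = 11611^2 mod 19829 = 17779. Reached i = s−1 = 1 without hitting −1: 3 is a Miller–Rabin witness and 19829 is composite.
Base 5: x_0 = 5^4957 mod 19829 = 14371. x_0 is neither 1 nor 19828, so continue squaring. x_1 = 14371^2 mod 19829 = 6606. Reached i = s−1 = 1 without hitting −1: 5 is a Miller–Rabin witness and 19829 is composite.
Base 557: x_0 = 557^4957 mod 19829 = 5707. x_0 is neither 1 nor 19828, so continue squaring. x_1 = 5707^2 mod 19829 = 10631. Reached i = s−1 = 1 without hitting −1: 557 is a Miller–Rabin witness and 19829 is composite.
Base 15494: x_0 = 15494^4957 mod 19829 = 17584. x_0 is neither 1 nor 19828, so continue squaring. x_1 = 17584^2 mod 19829 = 3459. Reached i = s−1 = 1 without hitting −1: 15494 is a Miller–Rabin witness and 19829 is composite.
The smallest witness among the given bases is 3.

3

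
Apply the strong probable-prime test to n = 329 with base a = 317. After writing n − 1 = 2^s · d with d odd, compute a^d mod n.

n − 1 = 328 = 2^3 · 41, so s = 3 and d = 41.
317^41 mod 329 = 151.

151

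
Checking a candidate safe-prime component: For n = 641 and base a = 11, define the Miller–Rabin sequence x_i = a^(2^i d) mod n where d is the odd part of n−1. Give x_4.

640

n − 1 = 640 = 2^7 · 5, so s = 7 and d = 5.
x_0 = 11^5 mod 641 = 160.
x_1 = 160^2 mod 641 = 601.
x_2 = 601^2 mod 641 = 318.
x_3 = 318^2 mod 641 = 487.
x_4 = 487^2 mod 641 = 640.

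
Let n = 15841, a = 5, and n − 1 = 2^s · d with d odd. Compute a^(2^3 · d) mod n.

n − 1 = 15840 = 2^5 · 495, so s = 5 and d = 495.
x_0 = 5^495 mod 15841 = 3380.
x_1 = 3380^2 mod 15841 = 3039.
x_2 = 3039^2 mod 15841 = 218.
x_3 = 218^2 mod 15841 = 1.

1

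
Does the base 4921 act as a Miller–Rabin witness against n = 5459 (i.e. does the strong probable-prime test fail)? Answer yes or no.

yes

n − 1 = 5458 = 2^1 · 2729, so s = 1 and d = 2729.
x_0 = 4921^2729 mod 5459 = 3571.
x_0 ∉ {1, 5458} and s = 1, so 4921 is a Miller–Rabin witness and 5459 is composite.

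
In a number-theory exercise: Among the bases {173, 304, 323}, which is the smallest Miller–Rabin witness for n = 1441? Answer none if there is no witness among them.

n − 1 = 1440 = 2^5 · 45, so s = 5 and d = 45.
Base 173: x_0 = 173^45 mod 1441 = 1440. x_0 = 1440 ≡ −1, so 173 is not a witness.
Base 304: x_0 = 304^45 mod 1441 = 1440. x_0 = 1440 ≡ −1, so 304 is not a witness.
Base 323: x_0 = 323^45 mod 1441 = 1. x_0 = 1, so 323 is not a witness.
No listed base is a witness for 1441.

none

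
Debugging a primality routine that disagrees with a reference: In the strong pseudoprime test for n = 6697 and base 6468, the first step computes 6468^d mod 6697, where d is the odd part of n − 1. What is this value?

n − 1 = 6696 = 2^3 · 837, so s = 3 and d = 837.
Repeated squaring mod 6697: 6468^1 ≡ 6468, 6468^2 ≡ 5562, 6468^4 ≡ 2401, 6468^8 ≡ 5381, 6468^16 ≡ 4030, 6468^32 ≡ 675, 6468^64 ≡ 229, 6468^128 ≡ 5562, 6468^256 ≡ 2401, 6468^512 ≡ 5381.
837 = 512 + 256 + 64 + 4 + 1, so 6468^837 ≡ 5381·2401·229·2401·6468 ≡ 6696 (mod 6697).

6696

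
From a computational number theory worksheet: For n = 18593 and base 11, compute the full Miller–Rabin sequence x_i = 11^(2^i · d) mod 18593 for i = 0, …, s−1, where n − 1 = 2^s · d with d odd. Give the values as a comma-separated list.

7118, 18592, 1, 1, 1

n − 1 = 18592 = 2^5 · 581, so s = 5 and d = 581.
x_0 = 11^581 mod 18593 = 7118.
x_1 = 7118^2 mod 18593 = 18592.
x_2 = 18592^2 mod 18593 = 1.
x_3 = 1^2 mod 18593 = 1.
x_4 = 1^2 mod 18593 = 1.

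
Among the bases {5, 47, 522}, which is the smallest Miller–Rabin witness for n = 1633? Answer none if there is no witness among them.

n − 1 = 1632 = 2^5 · 51, so s = 5 and d = 51.
Base 5: x_0 = 5^51 mod 1633 = 431. x_0 is neither 1 nor 1632, so continue squaring. x_1 = 431^2 mod 1633 = 1232. x_2 = 1232^2 mod 1633 = 767. x_3 = 767^2 mod 1633 = 409. x_4 = 409^2 mod 1633 = 715. Reached i = s−1 = 4 without hitting −1: 5 is a Miller–Rabin witness and 1633 is composite.
Base 47: x_0 = 47^51 mod 1633 = 1220. x_0 is neither 1 nor 1632, so continue squaring. x_1 = 1220^2 mod 1633 = 737. x_2 = 737^2 mod 1633 = 1013. x_3 = 1013^2 mod 1633 = 645. x_4 = 645^2 mod 1633 = 1243. Reached i = s−1 = 4 without hitting −1: 47 is a Miller–Rabin witness and 1633 is composite.
Base 522: x_0 = 522^51 mod 1633 = 593. x_0 is neither 1 nor 1632, so continue squaring. x_1 = 593^2 mod 1633 = 554. x_2 = 554^2 mod 1633 = 1545. x_3 = 1545^2 mod 1633 = 1212. x_4 = 1212^2 mod 1633 = 877. Reached i = s−1 = 4 without hitting −1: 522 is a Miller–Rabin witness and 1633 is composite.
The smallest witness among the given bases is 5.

5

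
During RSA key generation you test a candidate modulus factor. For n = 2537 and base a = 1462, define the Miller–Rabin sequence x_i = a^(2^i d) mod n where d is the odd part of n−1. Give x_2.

2150

n − 1 = 2536 = 2^3 · 317, so s = 3 and d = 317.
Repeated squaring mod 2537: 1462^1 ≡ 1462, 1462^2 ≡ 1290, 1462^4 ≡ 2365, 1462^8 ≡ 1677, 1462^16 ≡ 1333, 1462^32 ≡ 989, 1462^64 ≡ 1376, 1462^128 ≡ 774, 1462^256 ≡ 344.
317 = 256 + 32 + 16 + 8 + 4 + 1, so 1462^317 ≡ 344·989·1333·1677·2365·1462 ≡ 258 (mod 2537).
x_0 = 258.
x_1 = 258^2 mod 2537 = 602.
x_2 = 602^2 mod 2537 = 2150.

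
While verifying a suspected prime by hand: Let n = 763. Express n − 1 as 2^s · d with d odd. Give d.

381

Halving: 762 → 381; 381 is odd.
So 762 = 2^1 · 381.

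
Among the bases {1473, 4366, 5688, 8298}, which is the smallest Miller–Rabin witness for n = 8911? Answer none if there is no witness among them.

n − 1 = 8910 = 2^1 · 4455, so s = 1 and d = 4455.
Base 1473: x_0 = 1473^4455 mod 8911 = 8910. x_0 = 8910 ≡ −1, so 1473 is not a witness.
Base 4366: x_0 = 4366^4455 mod 8911 = 8910. x_0 = 8910 ≡ −1, so 4366 is not a witness.
Base 5688: x_0 = 5688^4455 mod 8911 = 1. x_0 = 1, so 5688 is not a witness.
Base 8298: x_0 = 8298^4455 mod 8911 = 8910. x_0 = 8910 ≡ −1, so 8298 is not a witness.
No listed base is a witness for 8911.

none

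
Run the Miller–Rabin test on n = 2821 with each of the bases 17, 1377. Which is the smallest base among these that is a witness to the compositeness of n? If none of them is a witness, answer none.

none

n − 1 = 2820 = 2^2 · 705, so s = 2 and d = 705.
Base 17: x_0 = 17^705 mod 2821 = 2820. x_0 = 2820 ≡ −1, so 17 is not a witness.
Base 1377: x_0 = 1377^705 mod 2821 = 2820. x_0 = 2820 ≡ −1, so 1377 is not a witness.
No listed base is a witness for 2821.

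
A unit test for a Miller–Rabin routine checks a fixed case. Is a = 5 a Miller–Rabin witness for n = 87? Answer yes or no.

n − 1 = 86 = 2^1 · 43, so s = 1 and d = 43.
Repeated squaring mod 87: 5^1 ≡ 5, 5^2 ≡ 25, 5^4 ≡ 16, 5^8 ≡ 82, 5^16 ≡ 25, 5^32 ≡ 16.
43 = 32 + 8 + 2 + 1, so 5^43 ≡ 16·82·25·5 ≡ 5 (mod 87).
x_0 = 5^43 mod 87 = 5.
x_0 ∉ {1, 86} and s = 1, so 5 is a Miller–Rabin witness and 87 is composite.

yes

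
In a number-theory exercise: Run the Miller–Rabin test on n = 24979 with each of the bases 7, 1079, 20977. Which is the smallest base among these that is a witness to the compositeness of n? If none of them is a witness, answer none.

n − 1 = 24978 = 2^1 · 12489, so s = 1 and d = 12489.
Base 7: x_0 = 7^12489 mod 24979 = 1. x_0 = 1, so 7 is not a witness.
Base 1079: x_0 = 1079^12489 mod 24979 = 24978. x_0 = 24978 ≡ −1, so 1079 is not a witness.
Base 20977: x_0 = 20977^12489 mod 24979 = 24978. x_0 = 24978 ≡ −1, so 20977 is not a witness.
No listed base is a witness for 24979.

none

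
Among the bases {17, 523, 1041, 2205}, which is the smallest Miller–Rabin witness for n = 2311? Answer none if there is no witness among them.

n − 1 = 2310 = 2^1 · 1155, so s = 1 and d = 1155.
Base 17: x_0 = 17^1155 mod 2311 = 1. x_0 = 1, so 17 is not a witness.
Base 523: x_0 = 523^1155 mod 2311 = 1. x_0 = 1, so 523 is not a witness.
Base 1041: x_0 = 1041^1155 mod 2311 = 1. x_0 = 1, so 1041 is not a witness.
Base 2205: x_0 = 2205^1155 mod 2311 = 1. x_0 = 1, so 2205 is not a witness.
No listed base is a witness for 2311.

none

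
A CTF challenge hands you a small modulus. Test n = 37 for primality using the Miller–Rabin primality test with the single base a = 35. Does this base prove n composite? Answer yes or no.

n − 1 = 36 = 2^2 · 9, so s = 2 and d = 9.
x_0 = 35^9 mod 37 = 6.
x_0 is neither 1 nor 36, so continue squaring.
x_1 = 6^2 mod 37 = 36.
x_1 ≡ −1, so 35 is not a witness.

no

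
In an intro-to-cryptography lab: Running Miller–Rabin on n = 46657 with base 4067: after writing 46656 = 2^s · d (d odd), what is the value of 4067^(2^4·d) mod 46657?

23570

n − 1 = 46656 = 2^6 · 729, so s = 6 and d = 729.
Repeated squaring mod 46657: 4067^1 ≡ 4067, 4067^2 ≡ 23911, 4067^4 ≡ 1043, 4067^8 ≡ 14738, 4067^16 ≡ 20309, 4067^32 ≡ 7601, 4067^64 ≡ 13835, 4067^128 ≡ 20211, 4067^256 ≡ 2486, 4067^512 ≡ 21472.
729 = 512 + 128 + 64 + 16 + 8 + 1, so 4067^729 ≡ 21472·20211·13835·20309·14738·4067 ≡ 41959 (mod 46657).
x_0 = 41959.
x_1 = 41959^2 mod 46657 = 2443.
x_2 = 2443^2 mod 46657 = 42810.
x_3 = 42810^2 mod 46657 = 9140.
x_4 = 9140^2 mod 46657 = 23570.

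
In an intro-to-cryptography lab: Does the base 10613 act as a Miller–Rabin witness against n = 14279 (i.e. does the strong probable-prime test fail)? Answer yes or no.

n − 1 = 14278 = 2^1 · 7139, so s = 1 and d = 7139.
Repeated squaring mod 14279: 10613^1 ≡ 10613, 10613^2 ≡ 3017, 10613^4 ≡ 6566, 10613^8 ≡ 4055, 10613^16 ≡ 7896, 10613^32 ≡ 4702, 10613^64 ≡ 4912, 10613^128 ≡ 10513, 10613^256 ≡ 3709, 10613^512 ≡ 6004, 10613^1024 ≡ 7820, 10613^2048 ≡ 9722, 10613^4096 ≡ 4583.
7139 = 4096 + 2048 + 512 + 256 + 128 + 64 + 32 + 2 + 1, so 10613^7139 ≡ 4583·9722·6004·3709·10513·4912·4702·3017·10613 ≡ 11165 (mod 14279).
x_0 = 10613^7139 mod 14279 = 11165.
x_0 ∉ {1, 14278} and s = 1, so 10613 is a Miller–Rabin witness and 14279 is composite.

yes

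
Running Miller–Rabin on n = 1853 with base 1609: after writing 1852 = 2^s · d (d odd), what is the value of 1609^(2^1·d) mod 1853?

451

n − 1 = 1852 = 2^2 · 463, so s = 2 and d = 463.
x_0 = 1609^463 mod 1853 = 388.
x_1 = 388^2 mod 1853 = 451.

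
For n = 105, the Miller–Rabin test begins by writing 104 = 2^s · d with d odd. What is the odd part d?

Halving: 104 → 52 → 26 → 13; 13 is odd.
So 104 = 2^3 · 13.

13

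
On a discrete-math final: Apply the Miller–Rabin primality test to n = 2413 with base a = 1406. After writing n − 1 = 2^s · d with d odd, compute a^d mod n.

n − 1 = 2412 = 2^2 · 603, so s = 2 and d = 603.
By repeated squaring, 1406^603 ≡ 1653 (mod 2413).

1653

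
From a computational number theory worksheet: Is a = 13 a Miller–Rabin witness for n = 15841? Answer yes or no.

yes

n − 1 = 15840 = 2^5 · 495, so s = 5 and d = 495.
x_0 = 13^495 mod 15841 = 8896.
x_0 is neither 1 nor 15840, so continue squaring.
x_1 = 8896^2 mod 15841 = 13021.
x_2 = 13021^2 mod 15841 = 218.
x_3 = 218^2 mod 15841 = 1.
x_3 = 1 but x_2 ≠ ±1, a nontrivial square root of 1 — 13 is a witness and 15841 is composite.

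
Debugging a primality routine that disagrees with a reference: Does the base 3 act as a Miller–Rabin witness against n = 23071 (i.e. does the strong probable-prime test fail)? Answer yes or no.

n − 1 = 23070 = 2^1 · 11535, so s = 1 and d = 11535.
x_0 = 3^11535 mod 23071 = 23070.
x_0 = 23070 ≡ −1, so 3 is not a witness.

no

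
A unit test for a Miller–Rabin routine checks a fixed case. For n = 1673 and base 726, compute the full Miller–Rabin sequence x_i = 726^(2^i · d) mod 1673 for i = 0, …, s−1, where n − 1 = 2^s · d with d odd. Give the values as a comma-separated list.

n − 1 = 1672 = 2^3 · 209, so s = 3 and d = 209.
x_0 = 726^209 mod 1673 = 1116.
x_1 = 1116^2 mod 1673 = 744.
x_2 = 744^2 mod 1673 = 1446.

1116, 744, 1446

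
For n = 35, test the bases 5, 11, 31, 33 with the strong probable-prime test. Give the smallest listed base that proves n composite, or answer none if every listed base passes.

5

n − 1 = 34 = 2^1 · 17, so s = 1 and d = 17.
Base 5: x_0 = 5^17 mod 35 = 10. x_0 ∉ {1, 34} and s = 1, so 5 is a Miller–Rabin witness and 35 is composite.
Base 11: x_0 = 11^17 mod 35 = 16. x_0 ∉ {1, 34} and s = 1, so 11 is a Miller–Rabin witness and 35 is composite.
Base 31: x_0 = 31^17 mod 35 = 26. x_0 ∉ {1, 34} and s = 1, so 31 is a Miller–Rabin witness and 35 is composite.
Base 33: x_0 = 33^17 mod 35 = 3. x_0 ∉ {1, 34} and s = 1, so 33 is a Miller–Rabin witness and 35 is composite.
The smallest witness among the given bases is 5.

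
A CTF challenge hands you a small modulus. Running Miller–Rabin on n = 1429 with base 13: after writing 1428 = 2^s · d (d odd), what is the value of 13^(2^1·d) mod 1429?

n − 1 = 1428 = 2^2 · 357, so s = 2 and d = 357.
x_0 = 13^357 mod 1429 = 1428.
x_1 = 1428^2 mod 1429 = 1.

1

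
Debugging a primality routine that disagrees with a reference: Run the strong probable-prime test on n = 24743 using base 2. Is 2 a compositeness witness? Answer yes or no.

yes

n − 1 = 24742 = 2^1 · 12371, so s = 1 and d = 12371.
x_0 = 2^12371 mod 24743 = 23294.
x_0 ∉ {1, 24742} and s = 1, so 2 is a Miller–Rabin witness and 24743 is composite.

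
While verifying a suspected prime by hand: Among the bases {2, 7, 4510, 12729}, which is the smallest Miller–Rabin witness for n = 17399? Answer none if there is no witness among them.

2

n − 1 = 17398 = 2^1 · 8699, so s = 1 and d = 8699.
Base 2: x_0 = 2^8699 mod 17399 = 7017. x_0 ∉ {1, 17398} and s = 1, so 2 is a Miller–Rabin witness and 17399 is composite.
Base 7: x_0 = 7^8699 mod 17399 = 8933. x_0 ∉ {1, 17398} and s = 1, so 7 is a Miller–Rabin witness and 17399 is composite.
Base 4510: x_0 = 4510^8699 mod 17399 = 14942. x_0 ∉ {1, 17398} and s = 1, so 4510 is a Miller–Rabin witness and 17399 is composite.
Base 12729: x_0 = 12729^8699 mod 17399 = 10936. x_0 ∉ {1, 17398} and s = 1, so 12729 is a Miller–Rabin witness and 17399 is composite.
The smallest witness among the given bases is 2.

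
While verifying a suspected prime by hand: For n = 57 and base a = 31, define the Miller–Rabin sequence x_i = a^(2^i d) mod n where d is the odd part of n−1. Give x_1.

49

n − 1 = 56 = 2^3 · 7, so s = 3 and d = 7.
Repeated squaring mod 57: 31^1 ≡ 31, 31^2 ≡ 49, 31^4 ≡ 7.
7 = 4 + 2 + 1, so 31^7 ≡ 7·49·31 ≡ 31 (mod 57).
x_0 = 31.
x_1 = 31^2 mod 57 = 49.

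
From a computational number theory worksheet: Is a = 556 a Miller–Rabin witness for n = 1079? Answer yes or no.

n − 1 = 1078 = 2^1 · 539, so s = 1 and d = 539.
x_0 = 556^539 mod 1079 = 472.
x_0 ∉ {1, 1078} and s = 1, so 556 is a Miller–Rabin witness and 1079 is composite.

yes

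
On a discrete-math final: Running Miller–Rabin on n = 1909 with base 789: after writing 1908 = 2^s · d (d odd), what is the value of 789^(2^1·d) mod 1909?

n − 1 = 1908 = 2^2 · 477, so s = 2 and d = 477.
By repeated squaring, 789^477 ≡ 1394 (mod 1909).
x_0 = 1394.
x_1 = 1394^2 mod 1909 = 1783.

1783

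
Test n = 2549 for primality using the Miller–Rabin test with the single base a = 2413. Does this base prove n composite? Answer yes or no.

no

n − 1 = 2548 = 2^2 · 637, so s = 2 and d = 637.
Repeated squaring mod 2549: 2413^1 ≡ 2413, 2413^2 ≡ 653, 2413^4 ≡ 726, 2413^8 ≡ 1982, 2413^16 ≡ 315, 2413^32 ≡ 2363, 2413^64 ≡ 1459, 2413^128 ≡ 266, 2413^256 ≡ 1933, 2413^512 ≡ 2204.
637 = 512 + 64 + 32 + 16 + 8 + 4 + 1, so 2413^637 ≡ 2204·1459·2363·315·1982·726·2413 ≡ 2192 (mod 2549).
x_0 = 2413^637 mod 2549 = 2192.
x_0 is neither 1 nor 2548, so continue squaring.
x_1 = 2192^2 mod 2549 = 2548.
x_1 ≡ −1, so 2413 is not a witness.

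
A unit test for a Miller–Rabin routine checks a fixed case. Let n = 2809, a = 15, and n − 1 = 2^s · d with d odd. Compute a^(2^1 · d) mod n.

690

n − 1 = 2808 = 2^3 · 351, so s = 3 and d = 351.
Repeated squaring mod 2809: 15^1 ≡ 15, 15^2 ≡ 225, 15^4 ≡ 63, 15^8 ≡ 1160, 15^16 ≡ 89, 15^32 ≡ 2303, 15^64 ≡ 417, 15^128 ≡ 2540, 15^256 ≡ 2136.
351 = 256 + 64 + 16 + 8 + 4 + 2 + 1, so 15^351 ≡ 2136·417·89·1160·63·225·15 ≡ 1750 (mod 2809).
x_0 = 1750.
x_1 = 1750^2 mod 2809 = 690.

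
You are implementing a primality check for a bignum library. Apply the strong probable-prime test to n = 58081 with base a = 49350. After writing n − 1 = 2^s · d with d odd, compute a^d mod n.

n − 1 = 58080 = 2^5 · 1815, so s = 5 and d = 1815.
Repeated squaring mod 58081: 49350^1 ≡ 49350, 49350^2 ≡ 28089, 49350^4 ≡ 19617, 49350^8 ≡ 40064, 49350^16 ≡ 55661, 49350^32 ≡ 48300, 49350^64 ≡ 8554, 49350^128 ≡ 46937, 49350^256 ≡ 11558, 49350^512 ≡ 1064, 49350^1024 ≡ 28557.
1815 = 1024 + 512 + 256 + 16 + 4 + 2 + 1, so 49350^1815 ≡ 28557·1064·11558·55661·19617·28089·49350 ≡ 15139 (mod 58081).

15139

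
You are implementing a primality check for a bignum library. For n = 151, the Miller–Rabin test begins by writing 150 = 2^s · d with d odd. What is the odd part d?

75

Halving: 150 → 75; 75 is odd.
So 150 = 2^1 · 75.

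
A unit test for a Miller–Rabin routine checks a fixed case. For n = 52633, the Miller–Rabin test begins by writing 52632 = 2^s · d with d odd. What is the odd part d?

6579

Halving: 52632 → 26316 → 13158 → 6579; 6579 is odd.
So 52632 = 2^3 · 6579.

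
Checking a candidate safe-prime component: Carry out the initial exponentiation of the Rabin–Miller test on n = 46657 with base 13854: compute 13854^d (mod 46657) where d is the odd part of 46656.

n − 1 = 46656 = 2^6 · 729, so s = 6 and d = 729.
Repeated squaring mod 46657: 13854^1 ≡ 13854, 13854^2 ≡ 33075, 13854^4 ≡ 35603, 13854^8 ≡ 42890, 13854^16 ≡ 6561, 13854^32 ≡ 28967, 13854^64 ≡ 7601, 13854^128 ≡ 13835, 13854^256 ≡ 20211, 13854^512 ≡ 2486.
729 = 512 + 128 + 64 + 16 + 8 + 1, so 13854^729 ≡ 2486·13835·7601·6561·42890·13854 ≡ 2406 (mod 46657).

2406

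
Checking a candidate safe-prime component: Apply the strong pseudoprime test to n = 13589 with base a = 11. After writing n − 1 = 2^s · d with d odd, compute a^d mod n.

2049

n − 1 = 13588 = 2^2 · 3397, so s = 2 and d = 3397.
11^3397 mod 13589 = 2049.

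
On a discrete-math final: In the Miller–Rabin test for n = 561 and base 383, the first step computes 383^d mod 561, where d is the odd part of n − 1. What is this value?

n − 1 = 560 = 2^4 · 35, so s = 4 and d = 35.
383^35 mod 561 = 287.

287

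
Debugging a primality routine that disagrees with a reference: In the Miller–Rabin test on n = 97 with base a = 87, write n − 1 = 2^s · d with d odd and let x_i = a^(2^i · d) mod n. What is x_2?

n − 1 = 96 = 2^5 · 3, so s = 5 and d = 3.
x_0 = 87^3 mod 97 = 67.
x_1 = 67^2 mod 97 = 27.
x_2 = 27^2 mod 97 = 50.

50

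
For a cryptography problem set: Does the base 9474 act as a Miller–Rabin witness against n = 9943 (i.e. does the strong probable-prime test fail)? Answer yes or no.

yes

n − 1 = 9942 = 2^1 · 4971, so s = 1 and d = 4971.
Repeated squaring mod 9943: 9474^1 ≡ 9474, 9474^2 ≡ 1215, 9474^4 ≡ 4661, 9474^8 ≡ 9409, 9474^16 ≡ 6752, 9474^32 ≡ 849, 9474^64 ≡ 4905, 9474^128 ≡ 6908, 9474^256 ≡ 4007, 9474^512 ≡ 8047, 9474^1024 ≡ 5393, 9474^2048 ≡ 1174, 9474^4096 ≡ 6142.
4971 = 4096 + 512 + 256 + 64 + 32 + 8 + 2 + 1, so 9474^4971 ≡ 6142·8047·4007·4905·849·9409·1215·9474 ≡ 7872 (mod 9943).
x_0 = 9474^4971 mod 9943 = 7872.
x_0 ∉ {1, 9942} and s = 1, so 9474 is a Miller–Rabin witness and 9943 is composite.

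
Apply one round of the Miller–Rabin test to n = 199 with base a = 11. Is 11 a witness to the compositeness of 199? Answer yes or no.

no

n − 1 = 198 = 2^1 · 99, so s = 1 and d = 99.
x_0 = 11^99 mod 199 = 198.
x_0 = 198 ≡ −1, so 11 is not a witness.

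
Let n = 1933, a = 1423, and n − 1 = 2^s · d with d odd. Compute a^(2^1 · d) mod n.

1932

n − 1 = 1932 = 2^2 · 483, so s = 2 and d = 483.
Repeated squaring mod 1933: 1423^1 ≡ 1423, 1423^2 ≡ 1078, 1423^4 ≡ 351, 1423^8 ≡ 1422, 1423^16 ≡ 166, 1423^32 ≡ 494, 1423^64 ≡ 478, 1423^128 ≡ 390, 1423^256 ≡ 1326.
483 = 256 + 128 + 64 + 32 + 2 + 1, so 1423^483 ≡ 1326·390·478·494·1078·1423 ≡ 1335 (mod 1933).
x_0 = 1335.
x_1 = 1335^2 mod 1933 = 1932.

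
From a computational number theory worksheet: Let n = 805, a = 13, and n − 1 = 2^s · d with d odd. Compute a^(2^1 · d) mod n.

n − 1 = 804 = 2^2 · 201, so s = 2 and d = 201.
x_0 = 13^201 mod 805 = 748.
x_1 = 748^2 mod 805 = 29.

29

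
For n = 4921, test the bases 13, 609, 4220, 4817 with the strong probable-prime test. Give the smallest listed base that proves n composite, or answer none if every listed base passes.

n − 1 = 4920 = 2^3 · 615, so s = 3 and d = 615.
Base 13: x_0 = 13^615 mod 4921 = 2197. x_0 is neither 1 nor 4920, so continue squaring. x_1 = 2197^2 mod 4921 = 4229. x_2 = 4229^2 mod 4921 = 1527. Reached i = s−1 = 2 without hitting −1: 13 is a Miller–Rabin witness and 4921 is composite.
Base 609: x_0 = 609^615 mod 4921 = 2471. x_0 is neither 1 nor 4920, so continue squaring. x_1 = 2471^2 mod 4921 = 3801. x_2 = 3801^2 mod 4921 = 4466. Reached i = s−1 = 2 without hitting −1: 609 is a Miller–Rabin witness and 4921 is composite.
Base 4220: x_0 = 4220^615 mod 4921 = 2820. x_0 is neither 1 nor 4920, so continue squaring. x_1 = 2820^2 mod 4921 = 64. x_2 = 64^2 mod 4921 = 4096. Reached i = s−1 = 2 without hitting −1: 4220 is a Miller–Rabin witness and 4921 is composite.
Base 4817: x_0 = 4817^615 mod 4921 = 2045. x_0 is neither 1 nor 4920, so continue squaring. x_1 = 2045^2 mod 4921 = 4096. x_2 = 4096^2 mod 4921 = 1527. Reached i = s−1 = 2 without hitting −1: 4817 is a Miller–Rabin witness and 4921 is composite.
The smallest witness among the given bases is 13.

13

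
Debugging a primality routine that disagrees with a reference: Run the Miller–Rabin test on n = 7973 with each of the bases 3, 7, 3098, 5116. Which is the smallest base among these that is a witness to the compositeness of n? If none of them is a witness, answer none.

3

n − 1 = 7972 = 2^2 · 1993, so s = 2 and d = 1993.
Base 3: x_0 = 3^1993 mod 7973 = 3006. x_0 is neither 1 nor 7972, so continue squaring. x_1 = 3006^2 mod 7973 = 2627. Reached i = s−1 = 1 without hitting −1: 3 is a Miller–Rabin witness and 7973 is composite.
Base 7: x_0 = 7^1993 mod 7973 = 4753. x_0 is neither 1 nor 7972, so continue squaring. x_1 = 4753^2 mod 7973 = 3500. Reached i = s−1 = 1 without hitting −1: 7 is a Miller–Rabin witness and 7973 is composite.
Base 3098: x_0 = 3098^1993 mod 7973 = 2265. x_0 is neither 1 nor 7972, so continue squaring. x_1 = 2265^2 mod 7973 = 3586. Reached i = s−1 = 1 without hitting −1: 3098 is a Miller–Rabin witness and 7973 is composite.
Base 5116: x_0 = 5116^1993 mod 7973 = 3926. x_0 is neither 1 nor 7972, so continue squaring. x_1 = 3926^2 mod 7973 = 1667. Reached i = s−1 = 1 without hitting −1: 5116 is a Miller–Rabin witness and 7973 is composite.
The smallest witness among the given bases is 3.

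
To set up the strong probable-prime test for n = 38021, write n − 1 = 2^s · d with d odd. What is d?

Halving: 38020 → 19010 → 9505; 9505 is odd.
So 38020 = 2^2 · 9505.

9505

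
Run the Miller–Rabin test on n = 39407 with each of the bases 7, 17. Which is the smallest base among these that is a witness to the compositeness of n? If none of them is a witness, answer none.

n − 1 = 39406 = 2^1 · 19703, so s = 1 and d = 19703.
Base 7: x_0 = 7^19703 mod 39407 = 30203. x_0 ∉ {1, 39406} and s = 1, so 7 is a Miller–Rabin witness and 39407 is composite.
Base 17: x_0 = 17^19703 mod 39407 = 33293. x_0 ∉ {1, 39406} and s = 1, so 17 is a Miller–Rabin witness and 39407 is composite.
The smallest witness among the given bases is 7.

7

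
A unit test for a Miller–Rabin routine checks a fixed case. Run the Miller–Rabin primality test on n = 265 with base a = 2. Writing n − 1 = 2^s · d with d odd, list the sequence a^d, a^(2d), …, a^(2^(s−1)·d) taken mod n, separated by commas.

137, 219, 261

n − 1 = 264 = 2^3 · 33, so s = 3 and d = 33.
x_0 = 2^33 mod 265 = 137.
x_1 = 137^2 mod 265 = 219.
x_2 = 219^2 mod 265 = 261.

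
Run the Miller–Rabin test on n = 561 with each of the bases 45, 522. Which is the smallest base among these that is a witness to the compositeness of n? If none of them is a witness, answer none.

45

n − 1 = 560 = 2^4 · 35, so s = 4 and d = 35.
Base 45: x_0 = 45^35 mod 561 = 243. x_0 is neither 1 nor 560, so continue squaring. x_1 = 243^2 mod 561 = 144. x_2 = 144^2 mod 561 = 540. x_3 = 540^2 mod 561 = 441. Reached i = s−1 = 3 without hitting −1: 45 is a Miller–Rabin witness and 561 is composite.
Base 522: x_0 = 522^35 mod 561 = 45. x_0 is neither 1 nor 560, so continue squaring. x_1 = 45^2 mod 561 = 342. x_2 = 342^2 mod 561 = 276. x_3 = 276^2 mod 561 = 441. Reached i = s−1 = 3 without hitting −1: 522 is a Miller–Rabin witness and 561 is composite.
The smallest witness among the given bases is 45.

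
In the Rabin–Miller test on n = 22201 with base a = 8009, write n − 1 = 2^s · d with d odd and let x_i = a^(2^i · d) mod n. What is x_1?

n − 1 = 22200 = 2^3 · 2775, so s = 3 and d = 2775.
Repeated squaring mod 22201: 8009^1 ≡ 8009, 8009^2 ≡ 5392, 8009^4 ≡ 12555, 8009^8 ≡ 925, 8009^16 ≡ 11987, 8009^32 ≡ 3297, 8009^64 ≡ 13920, 8009^128 ≡ 18273, 8009^256 ≡ 21690, 8009^512 ≡ 16910, 8009^1024 ≡ 21421, 8009^2048 ≡ 8973.
2775 = 2048 + 512 + 128 + 64 + 16 + 4 + 2 + 1, so 8009^2775 ≡ 8973·16910·18273·13920·11987·12555·5392·8009 ≡ 21455 (mod 22201).
x_0 = 21455.
x_1 = 21455^2 mod 22201 = 1491.

1491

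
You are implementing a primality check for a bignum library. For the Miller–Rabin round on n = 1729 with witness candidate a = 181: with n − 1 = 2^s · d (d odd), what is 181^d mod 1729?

n − 1 = 1728 = 2^6 · 27, so s = 6 and d = 27.
181^27 mod 1729 = 1728.

1728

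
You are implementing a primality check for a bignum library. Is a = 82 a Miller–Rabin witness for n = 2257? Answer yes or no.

n − 1 = 2256 = 2^4 · 141, so s = 4 and d = 141.
x_0 = 82^141 mod 2257 = 1597.
x_0 is neither 1 nor 2256, so continue squaring.
x_1 = 1597^2 mod 2257 = 2256.
x_1 ≡ −1, so 82 is not a witness.

no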